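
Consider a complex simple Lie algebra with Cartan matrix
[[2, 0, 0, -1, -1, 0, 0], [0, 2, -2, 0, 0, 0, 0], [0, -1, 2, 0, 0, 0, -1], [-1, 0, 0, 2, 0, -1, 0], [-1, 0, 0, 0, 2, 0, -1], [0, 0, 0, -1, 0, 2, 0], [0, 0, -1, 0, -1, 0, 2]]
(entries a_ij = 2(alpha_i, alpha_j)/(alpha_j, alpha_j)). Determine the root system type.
The matrix has rank 7 with 2's on the diagonal. Reading the off-diagonal entries as Dynkin edges (a single edge where a_ij = a_ji = -1; a double or triple edge where a_ij * a_ji = 2 or 3), the diagram is a chain of 7 nodes with a double edge at one end; the terminal node there is the unique long simple root (C_7). One simple-root ordering that puts it in standard form is (alpha_6, alpha_4, alpha_1, alpha_5, alpha_7, alpha_3, alpha_2). So the algebra is type C_7, i.e. sp(14).

C_7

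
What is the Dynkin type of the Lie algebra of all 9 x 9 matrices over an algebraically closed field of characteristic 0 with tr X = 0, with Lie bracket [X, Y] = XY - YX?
This is sl(9), which has dimension 9^2 - 1 = 80 and rank 9 - 1 = 8 (a Cartan subalgebra is the diagonal traceless matrices). In the classification of classical Lie algebras, the special linear algebra sl(n+1) has type A_n; here n = 8, so the Dynkin diagram is a chain of 8 nodes with single edges (A_8). Hence the type is A_8.

A_8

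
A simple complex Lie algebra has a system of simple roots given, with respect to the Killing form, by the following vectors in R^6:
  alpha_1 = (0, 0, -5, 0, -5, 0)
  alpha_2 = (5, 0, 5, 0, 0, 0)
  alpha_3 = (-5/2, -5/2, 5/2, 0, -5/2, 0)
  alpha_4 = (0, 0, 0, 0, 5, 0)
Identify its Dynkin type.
F4

Compute the Cartan integers a_ij = 2(alpha_i, alpha_j)/(alpha_j, alpha_j); the resulting 4x4 Cartan matrix is
[[2, -1, 0, -2], [-1, 2, 0, 0], [0, 0, 2, -1], [-1, 0, -1, 2]].
The roots have two lengths (squared-length ratio 2:1); the short ones are alpha_{3,4}. The associated Dynkin diagram is a chain of 4 nodes with a double edge between the middle two (F_4), so the type is F_4.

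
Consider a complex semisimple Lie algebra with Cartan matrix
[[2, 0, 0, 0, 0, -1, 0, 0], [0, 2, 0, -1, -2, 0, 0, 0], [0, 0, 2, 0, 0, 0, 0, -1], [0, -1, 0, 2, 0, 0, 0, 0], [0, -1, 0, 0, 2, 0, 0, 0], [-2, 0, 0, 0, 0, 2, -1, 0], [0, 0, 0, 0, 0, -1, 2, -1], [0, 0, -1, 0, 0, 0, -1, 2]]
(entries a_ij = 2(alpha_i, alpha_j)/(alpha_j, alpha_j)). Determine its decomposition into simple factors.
type B_3 + type B_5

The diagram associated to this matrix has two connected components: the simple roots {alpha_2, alpha_4, alpha_5} form a chain of 3 nodes with a double edge at one end; the terminal node there is the unique short simple root (B_3), and {alpha_1, alpha_3, alpha_6, alpha_7, alpha_8} form a chain of 5 nodes with a double edge at one end; the terminal node there is the unique short simple root (B_5). A semisimple Lie algebra decomposes uniquely as the direct sum of simple ideals, one per connected component of its Dynkin diagram, so g ≅ B_3 ⊕ B_5 (dimension 21 + 55 = 76).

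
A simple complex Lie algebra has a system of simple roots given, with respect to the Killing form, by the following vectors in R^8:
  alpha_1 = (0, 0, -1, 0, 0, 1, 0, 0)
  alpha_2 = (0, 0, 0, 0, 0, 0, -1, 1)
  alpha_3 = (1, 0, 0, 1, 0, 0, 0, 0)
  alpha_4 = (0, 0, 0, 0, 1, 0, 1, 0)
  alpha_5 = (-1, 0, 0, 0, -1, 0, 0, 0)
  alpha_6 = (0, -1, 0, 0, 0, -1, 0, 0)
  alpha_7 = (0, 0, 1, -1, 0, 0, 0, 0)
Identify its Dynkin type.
A7

Compute the Cartan integers a_ij = 2(alpha_i, alpha_j)/(alpha_j, alpha_j); the resulting 7x7 Cartan matrix is
[[2, 0, 0, 0, 0, -1, -1], [0, 2, 0, -1, 0, 0, 0], [0, 0, 2, 0, -1, 0, -1], [0, -1, 0, 2, -1, 0, 0], [0, 0, -1, -1, 2, 0, 0], [-1, 0, 0, 0, 0, 2, 0], [-1, 0, -1, 0, 0, 0, 2]].
All simple roots have the same length, so the diagram is simply laced. The associated Dynkin diagram is a chain of 7 nodes with single edges (A_7), so the type is A_7 (the algebra sl(8)).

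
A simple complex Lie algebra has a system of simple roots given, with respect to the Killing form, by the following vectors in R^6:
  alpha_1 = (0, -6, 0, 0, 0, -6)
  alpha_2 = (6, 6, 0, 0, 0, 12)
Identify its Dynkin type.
G_2

Compute the Cartan integers a_ij = 2(alpha_i, alpha_j)/(alpha_j, alpha_j); the resulting 2x2 Cartan matrix is
[[2, -1], [-3, 2]].
The roots have two lengths (squared-length ratio 3:1); the short ones are alpha_{1}. The associated Dynkin diagram is two nodes joined by a triple edge (G_2), so the type is G_2.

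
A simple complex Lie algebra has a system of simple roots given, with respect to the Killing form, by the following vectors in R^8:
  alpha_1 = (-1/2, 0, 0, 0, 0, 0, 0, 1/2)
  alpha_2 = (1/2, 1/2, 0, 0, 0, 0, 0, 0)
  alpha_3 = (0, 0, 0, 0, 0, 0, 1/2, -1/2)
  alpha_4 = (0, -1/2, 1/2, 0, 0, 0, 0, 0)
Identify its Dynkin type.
Compute the Cartan integers a_ij = 2(alpha_i, alpha_j)/(alpha_j, alpha_j); the resulting 4x4 Cartan matrix is
[[2, -1, -1, 0], [-1, 2, 0, -1], [-1, 0, 2, 0], [0, -1, 0, 2]].
All simple roots have the same length, so the diagram is simply laced. The associated Dynkin diagram is a chain of 4 nodes with single edges (A_4), so the type is A_4 (the algebra sl(5)).

A4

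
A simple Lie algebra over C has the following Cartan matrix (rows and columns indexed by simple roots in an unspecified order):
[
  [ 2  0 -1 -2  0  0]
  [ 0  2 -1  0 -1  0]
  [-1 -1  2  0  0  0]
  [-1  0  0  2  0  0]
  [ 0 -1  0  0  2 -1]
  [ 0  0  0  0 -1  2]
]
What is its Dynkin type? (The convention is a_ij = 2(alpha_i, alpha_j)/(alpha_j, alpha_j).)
The matrix has rank 6 with 2's on the diagonal. Reading the off-diagonal entries as Dynkin edges (a single edge where a_ij = a_ji = -1; a double or triple edge where a_ij * a_ji = 2 or 3), the diagram is a chain of 6 nodes with a double edge at one end; the terminal node there is the unique short simple root (B_6). One simple-root ordering that puts it in standard form is (alpha_6, alpha_5, alpha_2, alpha_3, alpha_1, alpha_4). So the algebra is type B_6, i.e. so(13).

B_6 (so(13))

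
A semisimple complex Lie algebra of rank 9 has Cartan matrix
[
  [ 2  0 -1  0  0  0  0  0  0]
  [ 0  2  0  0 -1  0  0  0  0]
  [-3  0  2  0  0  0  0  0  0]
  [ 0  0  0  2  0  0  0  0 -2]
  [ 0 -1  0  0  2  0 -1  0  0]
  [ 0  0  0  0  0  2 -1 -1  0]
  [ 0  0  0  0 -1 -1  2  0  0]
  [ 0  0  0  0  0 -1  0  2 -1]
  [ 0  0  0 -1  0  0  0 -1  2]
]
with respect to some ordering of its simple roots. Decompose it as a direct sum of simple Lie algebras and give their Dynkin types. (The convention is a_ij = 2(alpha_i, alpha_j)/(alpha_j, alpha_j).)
C7 ⊕ G2

The diagram associated to this matrix has two connected components: the simple roots {alpha_2, alpha_4, alpha_5, alpha_6, alpha_7, alpha_8, alpha_9} form a chain of 7 nodes with a double edge at one end; the terminal node there is the unique long simple root (C_7), and {alpha_1, alpha_3} form two nodes joined by a triple edge (G_2). A semisimple Lie algebra decomposes uniquely as the direct sum of simple ideals, one per connected component of its Dynkin diagram, so g ≅ C_7 ⊕ G_2 (dimension 105 + 14 = 119).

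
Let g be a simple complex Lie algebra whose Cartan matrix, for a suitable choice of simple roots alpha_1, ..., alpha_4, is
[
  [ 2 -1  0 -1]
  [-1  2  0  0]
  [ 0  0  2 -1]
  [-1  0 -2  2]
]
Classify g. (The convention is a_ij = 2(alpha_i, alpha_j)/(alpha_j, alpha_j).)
type B_4

The matrix has rank 4 with 2's on the diagonal. Reading the off-diagonal entries as Dynkin edges (a single edge where a_ij = a_ji = -1; a double or triple edge where a_ij * a_ji = 2 or 3), the diagram is a chain of 4 nodes with a double edge at one end; the terminal node there is the unique short simple root (B_4). One simple-root ordering that puts it in standard form is (alpha_2, alpha_1, alpha_4, alpha_3). So the algebra is type B_4, i.e. so(9).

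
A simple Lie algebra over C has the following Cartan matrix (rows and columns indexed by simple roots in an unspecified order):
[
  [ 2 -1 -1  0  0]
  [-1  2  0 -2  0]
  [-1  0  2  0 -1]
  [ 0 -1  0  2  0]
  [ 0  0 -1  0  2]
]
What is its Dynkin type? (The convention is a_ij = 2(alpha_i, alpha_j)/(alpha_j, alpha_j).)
The matrix has rank 5 with 2's on the diagonal. Reading the off-diagonal entries as Dynkin edges (a single edge where a_ij = a_ji = -1; a double or triple edge where a_ij * a_ji = 2 or 3), the diagram is a chain of 5 nodes with a double edge at one end; the terminal node there is the unique short simple root (B_5). One simple-root ordering that puts it in standard form is (alpha_5, alpha_3, alpha_1, alpha_2, alpha_4). So the algebra is type B_5, i.e. so(11).

B_5 (so(11))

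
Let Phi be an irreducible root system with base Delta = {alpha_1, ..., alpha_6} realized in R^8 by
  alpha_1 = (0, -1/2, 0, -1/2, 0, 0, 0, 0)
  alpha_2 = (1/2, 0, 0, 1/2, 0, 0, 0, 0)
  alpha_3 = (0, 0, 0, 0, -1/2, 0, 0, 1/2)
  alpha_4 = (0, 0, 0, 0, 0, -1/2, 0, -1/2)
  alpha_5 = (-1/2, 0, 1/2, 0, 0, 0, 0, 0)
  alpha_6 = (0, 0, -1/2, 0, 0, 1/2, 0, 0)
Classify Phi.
A_6

Compute the Cartan integers a_ij = 2(alpha_i, alpha_j)/(alpha_j, alpha_j); the resulting 6x6 Cartan matrix is
[[2, -1, 0, 0, 0, 0], [-1, 2, 0, 0, -1, 0], [0, 0, 2, -1, 0, 0], [0, 0, -1, 2, 0, -1], [0, -1, 0, 0, 2, -1], [0, 0, 0, -1, -1, 2]].
All simple roots have the same length, so the diagram is simply laced. The associated Dynkin diagram is a chain of 6 nodes with single edges (A_6), so the type is A_6 (the algebra sl(7)).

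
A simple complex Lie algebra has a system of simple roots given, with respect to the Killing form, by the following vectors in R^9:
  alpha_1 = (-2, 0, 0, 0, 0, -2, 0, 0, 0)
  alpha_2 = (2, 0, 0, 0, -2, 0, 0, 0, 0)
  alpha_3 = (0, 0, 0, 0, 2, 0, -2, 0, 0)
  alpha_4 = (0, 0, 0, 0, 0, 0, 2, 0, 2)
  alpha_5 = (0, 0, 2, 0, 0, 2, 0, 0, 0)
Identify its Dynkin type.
Compute the Cartan integers a_ij = 2(alpha_i, alpha_j)/(alpha_j, alpha_j); the resulting 5x5 Cartan matrix is
[[2, -1, 0, 0, -1], [-1, 2, -1, 0, 0], [0, -1, 2, -1, 0], [0, 0, -1, 2, 0], [-1, 0, 0, 0, 2]].
All simple roots have the same length, so the diagram is simply laced. The associated Dynkin diagram is a chain of 5 nodes with single edges (A_5), so the type is A_5 (the algebra sl(6)).

type A_5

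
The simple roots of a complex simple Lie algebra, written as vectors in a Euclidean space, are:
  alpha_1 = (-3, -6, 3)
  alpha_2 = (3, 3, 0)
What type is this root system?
Compute the Cartan integers a_ij = 2(alpha_i, alpha_j)/(alpha_j, alpha_j); the resulting 2x2 Cartan matrix is
[[2, -3], [-1, 2]].
The roots have two lengths (squared-length ratio 3:1); the short ones are alpha_{2}. The associated Dynkin diagram is two nodes joined by a triple edge (G_2), so the type is G_2.

type G_2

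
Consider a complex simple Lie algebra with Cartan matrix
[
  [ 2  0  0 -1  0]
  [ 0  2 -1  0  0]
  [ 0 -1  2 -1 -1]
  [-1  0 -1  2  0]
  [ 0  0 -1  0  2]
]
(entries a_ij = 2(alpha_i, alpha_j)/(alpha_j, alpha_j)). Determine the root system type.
The matrix has rank 5 with 2's on the diagonal. Reading the off-diagonal entries as Dynkin edges (a single edge where a_ij = a_ji = -1; a double or triple edge where a_ij * a_ji = 2 or 3), the diagram is a chain of 3 nodes with a fork of two nodes at one end (D_5). One simple-root ordering that puts it in standard form is (alpha_1, alpha_4, alpha_3, alpha_2, alpha_5). So the algebra is type D_5, i.e. so(10).

D_5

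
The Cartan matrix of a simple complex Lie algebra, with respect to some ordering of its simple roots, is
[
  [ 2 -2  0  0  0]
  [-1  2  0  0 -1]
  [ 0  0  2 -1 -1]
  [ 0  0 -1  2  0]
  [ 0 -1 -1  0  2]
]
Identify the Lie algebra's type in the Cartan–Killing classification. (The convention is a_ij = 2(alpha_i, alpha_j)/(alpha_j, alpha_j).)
The matrix has rank 5 with 2's on the diagonal. Reading the off-diagonal entries as Dynkin edges (a single edge where a_ij = a_ji = -1; a double or triple edge where a_ij * a_ji = 2 or 3), the diagram is a chain of 5 nodes with a double edge at one end; the terminal node there is the unique long simple root (C_5). One simple-root ordering that puts it in standard form is (alpha_4, alpha_3, alpha_5, alpha_2, alpha_1). So the algebra is type C_5, i.e. sp(10).

type C_5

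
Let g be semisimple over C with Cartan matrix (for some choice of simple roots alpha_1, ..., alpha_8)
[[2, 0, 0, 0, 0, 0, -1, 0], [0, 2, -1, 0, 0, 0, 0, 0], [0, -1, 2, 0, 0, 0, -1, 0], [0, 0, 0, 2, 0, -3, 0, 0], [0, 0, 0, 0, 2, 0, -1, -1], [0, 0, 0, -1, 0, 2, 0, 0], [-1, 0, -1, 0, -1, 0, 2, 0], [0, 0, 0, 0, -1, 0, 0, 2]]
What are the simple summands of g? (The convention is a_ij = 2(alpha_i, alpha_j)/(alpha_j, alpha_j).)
The diagram associated to this matrix has two connected components: the simple roots {alpha_1, alpha_2, alpha_3, alpha_5, alpha_7, alpha_8} form a chain of 5 nodes with one extra node attached to the third node from one end (E_6), and {alpha_4, alpha_6} form two nodes joined by a triple edge (G_2). A semisimple Lie algebra decomposes uniquely as the direct sum of simple ideals, one per connected component of its Dynkin diagram, so g ≅ E_6 ⊕ G_2 (dimension 78 + 14 = 92).

type E_6 ⊕ type G_2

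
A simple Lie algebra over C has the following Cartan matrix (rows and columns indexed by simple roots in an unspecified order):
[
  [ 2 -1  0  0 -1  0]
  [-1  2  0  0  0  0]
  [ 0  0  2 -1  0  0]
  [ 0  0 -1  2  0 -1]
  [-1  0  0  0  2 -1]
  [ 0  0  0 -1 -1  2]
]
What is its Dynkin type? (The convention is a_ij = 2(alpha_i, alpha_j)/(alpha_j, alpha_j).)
A_6 (sl(7))

The matrix has rank 6 with 2's on the diagonal. Reading the off-diagonal entries as Dynkin edges (a single edge where a_ij = a_ji = -1; a double or triple edge where a_ij * a_ji = 2 or 3), the diagram is a chain of 6 nodes with single edges (A_6). One simple-root ordering that puts it in standard form is (alpha_3, alpha_4, alpha_6, alpha_5, alpha_1, alpha_2). So the algebra is type A_6, i.e. sl(7).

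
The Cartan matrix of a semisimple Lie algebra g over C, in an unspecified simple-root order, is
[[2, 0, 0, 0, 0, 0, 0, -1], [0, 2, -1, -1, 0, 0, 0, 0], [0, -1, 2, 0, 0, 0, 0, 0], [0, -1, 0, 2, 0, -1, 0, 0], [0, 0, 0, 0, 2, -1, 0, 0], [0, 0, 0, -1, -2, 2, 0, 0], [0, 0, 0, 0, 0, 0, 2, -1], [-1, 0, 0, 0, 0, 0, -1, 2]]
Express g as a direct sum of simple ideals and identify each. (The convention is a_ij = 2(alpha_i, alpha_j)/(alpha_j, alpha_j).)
type A_3 + type B_5

The diagram associated to this matrix has two connected components: the simple roots {alpha_1, alpha_7, alpha_8} form a chain of 3 nodes with single edges (A_3), and {alpha_2, alpha_3, alpha_4, alpha_5, alpha_6} form a chain of 5 nodes with a double edge at one end; the terminal node there is the unique short simple root (B_5). A semisimple Lie algebra decomposes uniquely as the direct sum of simple ideals, one per connected component of its Dynkin diagram, so g ≅ A_3 ⊕ B_5 (dimension 15 + 55 = 70).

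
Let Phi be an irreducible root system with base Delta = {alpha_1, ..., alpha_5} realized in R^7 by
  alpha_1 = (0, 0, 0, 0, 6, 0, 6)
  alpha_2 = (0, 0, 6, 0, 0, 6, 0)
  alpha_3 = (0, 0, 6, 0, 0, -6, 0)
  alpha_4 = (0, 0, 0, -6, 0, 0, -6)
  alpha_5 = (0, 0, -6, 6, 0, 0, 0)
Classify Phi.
D5

Compute the Cartan integers a_ij = 2(alpha_i, alpha_j)/(alpha_j, alpha_j); the resulting 5x5 Cartan matrix is
[[2, 0, 0, -1, 0], [0, 2, 0, 0, -1], [0, 0, 2, 0, -1], [-1, 0, 0, 2, -1], [0, -1, -1, -1, 2]].
All simple roots have the same length, so the diagram is simply laced. The associated Dynkin diagram is a chain of 3 nodes with a fork of two nodes at one end (D_5), so the type is D_5 (the algebra so(10)).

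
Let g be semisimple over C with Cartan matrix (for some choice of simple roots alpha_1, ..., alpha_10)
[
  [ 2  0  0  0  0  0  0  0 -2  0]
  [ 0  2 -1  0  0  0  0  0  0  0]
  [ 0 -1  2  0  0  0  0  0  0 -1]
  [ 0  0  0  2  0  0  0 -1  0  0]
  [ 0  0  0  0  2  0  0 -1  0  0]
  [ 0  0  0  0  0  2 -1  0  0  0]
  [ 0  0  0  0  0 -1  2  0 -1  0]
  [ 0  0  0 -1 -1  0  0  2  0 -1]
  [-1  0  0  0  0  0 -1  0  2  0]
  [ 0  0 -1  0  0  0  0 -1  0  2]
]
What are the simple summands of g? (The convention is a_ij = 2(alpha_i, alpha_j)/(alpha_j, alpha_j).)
C_4 + D_6

The diagram associated to this matrix has two connected components: the simple roots {alpha_1, alpha_6, alpha_7, alpha_9} form a chain of 4 nodes with a double edge at one end; the terminal node there is the unique long simple root (C_4), and {alpha_2, alpha_3, alpha_4, alpha_5, alpha_8, alpha_10} form a chain of 4 nodes with a fork of two nodes at one end (D_6). A semisimple Lie algebra decomposes uniquely as the direct sum of simple ideals, one per connected component of its Dynkin diagram, so g ≅ C_4 ⊕ D_6 (dimension 36 + 66 = 102).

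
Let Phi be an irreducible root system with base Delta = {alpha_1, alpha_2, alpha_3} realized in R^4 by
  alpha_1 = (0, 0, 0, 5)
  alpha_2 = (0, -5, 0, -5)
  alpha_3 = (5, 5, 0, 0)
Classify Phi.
B_3

Compute the Cartan integers a_ij = 2(alpha_i, alpha_j)/(alpha_j, alpha_j); the resulting 3x3 Cartan matrix is
[[2, -1, 0], [-2, 2, -1], [0, -1, 2]].
The roots have two lengths (squared-length ratio 2:1); the short ones are alpha_{1}. The associated Dynkin diagram is a chain of 3 nodes with a double edge at one end; the terminal node there is the unique short simple root (B_3), so the type is B_3 (the algebra so(7)).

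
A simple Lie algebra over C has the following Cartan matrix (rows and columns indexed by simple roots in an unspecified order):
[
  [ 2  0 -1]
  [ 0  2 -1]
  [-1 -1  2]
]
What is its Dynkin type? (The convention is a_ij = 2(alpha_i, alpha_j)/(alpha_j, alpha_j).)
type A_3

The matrix has rank 3 with 2's on the diagonal. Reading the off-diagonal entries as Dynkin edges (a single edge where a_ij = a_ji = -1; a double or triple edge where a_ij * a_ji = 2 or 3), the diagram is a chain of 3 nodes with single edges (A_3). One simple-root ordering that puts it in standard form is (alpha_2, alpha_3, alpha_1). So the algebra is type A_3, i.e. sl(4).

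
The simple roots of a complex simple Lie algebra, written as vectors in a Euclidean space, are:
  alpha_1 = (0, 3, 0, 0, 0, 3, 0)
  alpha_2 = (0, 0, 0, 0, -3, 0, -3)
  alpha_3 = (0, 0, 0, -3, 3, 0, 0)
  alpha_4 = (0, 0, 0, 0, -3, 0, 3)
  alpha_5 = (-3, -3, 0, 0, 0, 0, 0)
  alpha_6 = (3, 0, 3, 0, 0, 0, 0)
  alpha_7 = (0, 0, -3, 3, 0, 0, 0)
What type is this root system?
Compute the Cartan integers a_ij = 2(alpha_i, alpha_j)/(alpha_j, alpha_j); the resulting 7x7 Cartan matrix is
[[2, 0, 0, 0, -1, 0, 0], [0, 2, -1, 0, 0, 0, 0], [0, -1, 2, -1, 0, 0, -1], [0, 0, -1, 2, 0, 0, 0], [-1, 0, 0, 0, 2, -1, 0], [0, 0, 0, 0, -1, 2, -1], [0, 0, -1, 0, 0, -1, 2]].
All simple roots have the same length, so the diagram is simply laced. The associated Dynkin diagram is a chain of 5 nodes with a fork of two nodes at one end (D_7), so the type is D_7 (the algebra so(14)).

type D_7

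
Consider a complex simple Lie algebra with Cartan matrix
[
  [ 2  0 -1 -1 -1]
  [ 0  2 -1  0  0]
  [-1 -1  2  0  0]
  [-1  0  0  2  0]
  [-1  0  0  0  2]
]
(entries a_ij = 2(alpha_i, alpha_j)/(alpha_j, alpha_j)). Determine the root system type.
The matrix has rank 5 with 2's on the diagonal. Reading the off-diagonal entries as Dynkin edges (a single edge where a_ij = a_ji = -1; a double or triple edge where a_ij * a_ji = 2 or 3), the diagram is a chain of 3 nodes with a fork of two nodes at one end (D_5). One simple-root ordering that puts it in standard form is (alpha_2, alpha_3, alpha_1, alpha_4, alpha_5). So the algebra is type D_5, i.e. so(10).

type D_5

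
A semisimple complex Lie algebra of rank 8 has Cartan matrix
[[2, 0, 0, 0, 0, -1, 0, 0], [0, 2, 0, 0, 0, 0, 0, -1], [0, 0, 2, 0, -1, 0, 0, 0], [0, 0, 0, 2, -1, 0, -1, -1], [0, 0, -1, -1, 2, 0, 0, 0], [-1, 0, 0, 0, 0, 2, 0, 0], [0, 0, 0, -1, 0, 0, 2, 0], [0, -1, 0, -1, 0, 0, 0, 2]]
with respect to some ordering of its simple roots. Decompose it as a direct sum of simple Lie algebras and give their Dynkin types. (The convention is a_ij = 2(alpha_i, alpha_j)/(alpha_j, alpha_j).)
The diagram associated to this matrix has two connected components: the simple roots {alpha_1, alpha_6} form a chain of 2 nodes with single edges (A_2), and {alpha_2, alpha_3, alpha_4, alpha_5, alpha_7, alpha_8} form a chain of 5 nodes with one extra node attached to the third node from one end (E_6). A semisimple Lie algebra decomposes uniquely as the direct sum of simple ideals, one per connected component of its Dynkin diagram, so g ≅ A_2 ⊕ E_6 (dimension 8 + 78 = 86).

A2 + E6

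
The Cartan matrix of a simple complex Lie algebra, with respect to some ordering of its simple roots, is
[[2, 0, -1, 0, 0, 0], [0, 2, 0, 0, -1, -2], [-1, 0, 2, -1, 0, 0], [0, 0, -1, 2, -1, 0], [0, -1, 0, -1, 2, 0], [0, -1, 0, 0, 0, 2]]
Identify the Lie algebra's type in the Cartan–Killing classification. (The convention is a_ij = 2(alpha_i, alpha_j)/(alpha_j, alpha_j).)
The matrix has rank 6 with 2's on the diagonal. Reading the off-diagonal entries as Dynkin edges (a single edge where a_ij = a_ji = -1; a double or triple edge where a_ij * a_ji = 2 or 3), the diagram is a chain of 6 nodes with a double edge at one end; the terminal node there is the unique short simple root (B_6). One simple-root ordering that puts it in standard form is (alpha_1, alpha_3, alpha_4, alpha_5, alpha_2, alpha_6). So the algebra is type B_6, i.e. so(13).

B6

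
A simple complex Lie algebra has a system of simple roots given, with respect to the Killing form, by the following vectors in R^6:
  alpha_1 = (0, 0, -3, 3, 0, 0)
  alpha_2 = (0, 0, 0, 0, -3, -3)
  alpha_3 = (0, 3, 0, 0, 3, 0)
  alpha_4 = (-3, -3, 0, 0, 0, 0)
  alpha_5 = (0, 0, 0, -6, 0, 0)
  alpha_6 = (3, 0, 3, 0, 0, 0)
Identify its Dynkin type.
C6

Compute the Cartan integers a_ij = 2(alpha_i, alpha_j)/(alpha_j, alpha_j); the resulting 6x6 Cartan matrix is
[[2, 0, 0, 0, -1, -1], [0, 2, -1, 0, 0, 0], [0, -1, 2, -1, 0, 0], [0, 0, -1, 2, 0, -1], [-2, 0, 0, 0, 2, 0], [-1, 0, 0, -1, 0, 2]].
The roots have two lengths (squared-length ratio 2:1); the short ones are alpha_{1,2,3,4,6}. The associated Dynkin diagram is a chain of 6 nodes with a double edge at one end; the terminal node there is the unique long simple root (C_6), so the type is C_6 (the algebra sp(12)).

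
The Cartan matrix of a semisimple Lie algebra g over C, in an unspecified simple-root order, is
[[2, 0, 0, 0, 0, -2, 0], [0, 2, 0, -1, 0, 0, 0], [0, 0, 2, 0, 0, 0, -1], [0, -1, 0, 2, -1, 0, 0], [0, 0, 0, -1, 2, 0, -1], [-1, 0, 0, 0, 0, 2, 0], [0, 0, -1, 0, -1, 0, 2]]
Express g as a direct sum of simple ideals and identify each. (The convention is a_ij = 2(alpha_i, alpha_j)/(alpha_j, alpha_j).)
type A_5 ⊕ type B_2

The diagram associated to this matrix has two connected components: the simple roots {alpha_2, alpha_3, alpha_4, alpha_5, alpha_7} form a chain of 5 nodes with single edges (A_5), and {alpha_1, alpha_6} form a chain of 2 nodes with a double edge at one end; the terminal node there is the unique short simple root (B_2). A semisimple Lie algebra decomposes uniquely as the direct sum of simple ideals, one per connected component of its Dynkin diagram, so g ≅ A_5 ⊕ B_2 (dimension 35 + 10 = 45).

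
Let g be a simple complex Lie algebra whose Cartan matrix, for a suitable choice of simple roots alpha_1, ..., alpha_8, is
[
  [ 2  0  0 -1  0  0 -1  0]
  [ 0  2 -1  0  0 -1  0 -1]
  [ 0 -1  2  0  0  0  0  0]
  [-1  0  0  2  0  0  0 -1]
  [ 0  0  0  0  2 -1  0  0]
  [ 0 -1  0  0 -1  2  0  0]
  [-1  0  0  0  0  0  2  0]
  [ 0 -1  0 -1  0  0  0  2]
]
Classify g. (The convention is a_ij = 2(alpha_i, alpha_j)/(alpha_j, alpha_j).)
type E_8

The matrix has rank 8 with 2's on the diagonal. Reading the off-diagonal entries as Dynkin edges (a single edge where a_ij = a_ji = -1; a double or triple edge where a_ij * a_ji = 2 or 3), the diagram is a chain of 7 nodes with one extra node attached to the third node from one end (E_8). One simple-root ordering that puts it in standard form is (alpha_5, alpha_3, alpha_6, alpha_2, alpha_8, alpha_4, alpha_1, alpha_7). So the algebra is type E_8.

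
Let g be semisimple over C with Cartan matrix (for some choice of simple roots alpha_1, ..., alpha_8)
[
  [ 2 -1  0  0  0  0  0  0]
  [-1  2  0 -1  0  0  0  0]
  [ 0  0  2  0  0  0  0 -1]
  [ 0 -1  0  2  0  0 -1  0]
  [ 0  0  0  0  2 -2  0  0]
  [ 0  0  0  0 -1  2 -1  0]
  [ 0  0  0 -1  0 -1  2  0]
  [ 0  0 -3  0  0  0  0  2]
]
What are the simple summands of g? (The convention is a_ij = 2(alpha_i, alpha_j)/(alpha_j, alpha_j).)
The diagram associated to this matrix has two connected components: the simple roots {alpha_1, alpha_2, alpha_4, alpha_5, alpha_6, alpha_7} form a chain of 6 nodes with a double edge at one end; the terminal node there is the unique long simple root (C_6), and {alpha_3, alpha_8} form two nodes joined by a triple edge (G_2). A semisimple Lie algebra decomposes uniquely as the direct sum of simple ideals, one per connected component of its Dynkin diagram, so g ≅ C_6 ⊕ G_2 (dimension 78 + 14 = 92).

type C_6 ⊕ type G_2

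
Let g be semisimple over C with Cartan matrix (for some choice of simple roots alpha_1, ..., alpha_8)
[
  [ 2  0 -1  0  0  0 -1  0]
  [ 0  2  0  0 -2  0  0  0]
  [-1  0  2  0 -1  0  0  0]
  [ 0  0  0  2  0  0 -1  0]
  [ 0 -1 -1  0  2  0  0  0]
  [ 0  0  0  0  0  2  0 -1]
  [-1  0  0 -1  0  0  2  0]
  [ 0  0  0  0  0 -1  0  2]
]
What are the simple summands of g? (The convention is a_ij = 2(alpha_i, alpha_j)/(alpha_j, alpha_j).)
A2 ⊕ C6

The diagram associated to this matrix has two connected components: the simple roots {alpha_6, alpha_8} form a chain of 2 nodes with single edges (A_2), and {alpha_1, alpha_2, alpha_3, alpha_4, alpha_5, alpha_7} form a chain of 6 nodes with a double edge at one end; the terminal node there is the unique long simple root (C_6). A semisimple Lie algebra decomposes uniquely as the direct sum of simple ideals, one per connected component of its Dynkin diagram, so g ≅ A_2 ⊕ C_6 (dimension 8 + 78 = 86).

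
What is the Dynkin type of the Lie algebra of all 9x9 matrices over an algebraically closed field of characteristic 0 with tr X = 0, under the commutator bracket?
This is sl(9), which has dimension 9^2 - 1 = 80 and rank 9 - 1 = 8 (a Cartan subalgebra is the diagonal traceless matrices). In the classification of classical Lie algebras, the special linear algebra sl(n+1) has type A_n; here n = 8, so the Dynkin diagram is a chain of 8 nodes with single edges (A_8). Hence the type is A_8.

type A_8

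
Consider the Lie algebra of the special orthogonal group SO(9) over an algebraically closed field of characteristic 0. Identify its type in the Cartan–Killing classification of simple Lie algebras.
This is so(9) with 9 odd, which has dimension 9(9-1)/2 = 36 and rank (9-1)/2 = 4. In the classification of classical Lie algebras, the orthogonal algebra so(2n+1) in an odd number of variables has type B_n; here n = 4, so the Dynkin diagram is a chain of 4 nodes with a double edge at one end; the terminal node there is the unique short simple root (B_4). Hence the type is B_4.

B_4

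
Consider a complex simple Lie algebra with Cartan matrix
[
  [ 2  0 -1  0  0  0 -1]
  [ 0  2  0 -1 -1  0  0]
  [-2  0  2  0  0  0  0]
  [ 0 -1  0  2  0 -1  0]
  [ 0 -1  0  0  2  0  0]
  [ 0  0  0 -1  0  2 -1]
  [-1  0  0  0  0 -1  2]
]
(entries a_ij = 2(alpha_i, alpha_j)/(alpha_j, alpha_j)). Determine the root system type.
C_7

The matrix has rank 7 with 2's on the diagonal. Reading the off-diagonal entries as Dynkin edges (a single edge where a_ij = a_ji = -1; a double or triple edge where a_ij * a_ji = 2 or 3), the diagram is a chain of 7 nodes with a double edge at one end; the terminal node there is the unique long simple root (C_7). One simple-root ordering that puts it in standard form is (alpha_5, alpha_2, alpha_4, alpha_6, alpha_7, alpha_1, alpha_3). So the algebra is type C_7, i.e. sp(14).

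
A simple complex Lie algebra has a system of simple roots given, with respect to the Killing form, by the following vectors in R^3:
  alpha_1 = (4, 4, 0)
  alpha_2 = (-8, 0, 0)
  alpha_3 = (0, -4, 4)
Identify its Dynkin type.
Compute the Cartan integers a_ij = 2(alpha_i, alpha_j)/(alpha_j, alpha_j); the resulting 3x3 Cartan matrix is
[[2, -1, -1], [-2, 2, 0], [-1, 0, 2]].
The roots have two lengths (squared-length ratio 2:1); the short ones are alpha_{1,3}. The associated Dynkin diagram is a chain of 3 nodes with a double edge at one end; the terminal node there is the unique long simple root (C_3), so the type is C_3 (the algebra sp(6)).

C_3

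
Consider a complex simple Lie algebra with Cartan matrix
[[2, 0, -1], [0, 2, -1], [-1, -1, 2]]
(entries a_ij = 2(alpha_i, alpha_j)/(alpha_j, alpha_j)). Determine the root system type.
The matrix has rank 3 with 2's on the diagonal. Reading the off-diagonal entries as Dynkin edges (a single edge where a_ij = a_ji = -1; a double or triple edge where a_ij * a_ji = 2 or 3), the diagram is a chain of 3 nodes with single edges (A_3). One simple-root ordering that puts it in standard form is (alpha_1, alpha_3, alpha_2). So the algebra is type A_3, i.e. sl(4).

A3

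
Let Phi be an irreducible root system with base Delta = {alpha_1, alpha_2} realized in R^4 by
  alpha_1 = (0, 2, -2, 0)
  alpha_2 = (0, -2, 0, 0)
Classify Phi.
Compute the Cartan integers a_ij = 2(alpha_i, alpha_j)/(alpha_j, alpha_j); the resulting 2x2 Cartan matrix is
[[2, -2], [-1, 2]].
The roots have two lengths (squared-length ratio 2:1); the short ones are alpha_{2}. The associated Dynkin diagram is a chain of 2 nodes with a double edge at one end; the terminal node there is the unique short simple root (B_2), so the type is B_2 (the algebra so(5)).

B2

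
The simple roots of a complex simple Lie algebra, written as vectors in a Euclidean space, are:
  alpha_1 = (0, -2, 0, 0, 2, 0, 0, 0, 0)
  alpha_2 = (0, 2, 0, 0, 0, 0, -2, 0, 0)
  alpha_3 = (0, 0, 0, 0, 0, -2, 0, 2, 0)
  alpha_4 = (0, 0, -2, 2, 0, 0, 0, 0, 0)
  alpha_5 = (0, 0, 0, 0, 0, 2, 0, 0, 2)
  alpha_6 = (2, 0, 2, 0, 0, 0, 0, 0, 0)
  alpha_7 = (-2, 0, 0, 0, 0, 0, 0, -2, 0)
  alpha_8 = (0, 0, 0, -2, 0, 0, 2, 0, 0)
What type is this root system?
Compute the Cartan integers a_ij = 2(alpha_i, alpha_j)/(alpha_j, alpha_j); the resulting 8x8 Cartan matrix is
[[2, -1, 0, 0, 0, 0, 0, 0], [-1, 2, 0, 0, 0, 0, 0, -1], [0, 0, 2, 0, -1, 0, -1, 0], [0, 0, 0, 2, 0, -1, 0, -1], [0, 0, -1, 0, 2, 0, 0, 0], [0, 0, 0, -1, 0, 2, -1, 0], [0, 0, -1, 0, 0, -1, 2, 0], [0, -1, 0, -1, 0, 0, 0, 2]].
All simple roots have the same length, so the diagram is simply laced. The associated Dynkin diagram is a chain of 8 nodes with single edges (A_8), so the type is A_8 (the algebra sl(9)).

A8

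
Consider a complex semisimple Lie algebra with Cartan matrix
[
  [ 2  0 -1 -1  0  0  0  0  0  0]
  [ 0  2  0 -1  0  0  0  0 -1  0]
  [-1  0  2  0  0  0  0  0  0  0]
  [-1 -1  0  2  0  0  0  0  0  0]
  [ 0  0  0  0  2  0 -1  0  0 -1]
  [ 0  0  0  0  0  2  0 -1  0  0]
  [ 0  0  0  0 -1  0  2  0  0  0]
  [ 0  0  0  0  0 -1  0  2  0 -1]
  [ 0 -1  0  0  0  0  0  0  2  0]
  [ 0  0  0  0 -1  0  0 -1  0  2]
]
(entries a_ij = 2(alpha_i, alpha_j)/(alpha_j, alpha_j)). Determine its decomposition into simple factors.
type A_5 + type A_5

The diagram associated to this matrix has two connected components: the simple roots {alpha_1, alpha_2, alpha_3, alpha_4, alpha_9} form a chain of 5 nodes with single edges (A_5), and {alpha_5, alpha_6, alpha_7, alpha_8, alpha_10} form a chain of 5 nodes with single edges (A_5). A semisimple Lie algebra decomposes uniquely as the direct sum of simple ideals, one per connected component of its Dynkin diagram, so g ≅ A_5 ⊕ A_5 (dimension 35 + 35 = 70).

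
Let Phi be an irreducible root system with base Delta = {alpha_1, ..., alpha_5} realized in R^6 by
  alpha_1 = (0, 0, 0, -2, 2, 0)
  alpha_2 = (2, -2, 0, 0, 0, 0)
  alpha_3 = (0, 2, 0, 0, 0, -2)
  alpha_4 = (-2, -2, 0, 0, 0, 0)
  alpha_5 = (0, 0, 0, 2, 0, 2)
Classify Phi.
Compute the Cartan integers a_ij = 2(alpha_i, alpha_j)/(alpha_j, alpha_j); the resulting 5x5 Cartan matrix is
[[2, 0, 0, 0, -1], [0, 2, -1, 0, 0], [0, -1, 2, -1, -1], [0, 0, -1, 2, 0], [-1, 0, -1, 0, 2]].
All simple roots have the same length, so the diagram is simply laced. The associated Dynkin diagram is a chain of 3 nodes with a fork of two nodes at one end (D_5), so the type is D_5 (the algebra so(10)).

D5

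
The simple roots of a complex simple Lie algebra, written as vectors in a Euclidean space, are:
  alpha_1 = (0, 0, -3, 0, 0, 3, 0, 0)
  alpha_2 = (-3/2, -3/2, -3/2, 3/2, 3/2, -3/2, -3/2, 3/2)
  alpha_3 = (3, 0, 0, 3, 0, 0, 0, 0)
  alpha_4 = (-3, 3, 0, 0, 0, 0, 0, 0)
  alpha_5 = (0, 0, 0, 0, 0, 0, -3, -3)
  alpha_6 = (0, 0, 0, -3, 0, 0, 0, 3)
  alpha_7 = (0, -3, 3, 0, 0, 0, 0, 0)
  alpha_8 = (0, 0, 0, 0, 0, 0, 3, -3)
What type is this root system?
Compute the Cartan integers a_ij = 2(alpha_i, alpha_j)/(alpha_j, alpha_j); the resulting 8x8 Cartan matrix is
[[2, 0, 0, 0, 0, 0, -1, 0], [0, 2, 0, 0, 0, 0, 0, -1], [0, 0, 2, -1, 0, -1, 0, 0], [0, 0, -1, 2, 0, 0, -1, 0], [0, 0, 0, 0, 2, -1, 0, 0], [0, 0, -1, 0, -1, 2, 0, -1], [-1, 0, 0, -1, 0, 0, 2, 0], [0, -1, 0, 0, 0, -1, 0, 2]].
All simple roots have the same length, so the diagram is simply laced. The associated Dynkin diagram is a chain of 7 nodes with one extra node attached to the third node from one end (E_8), so the type is E_8.

E8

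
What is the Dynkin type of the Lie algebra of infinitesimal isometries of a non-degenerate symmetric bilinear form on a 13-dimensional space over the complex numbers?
This is so(13) with 13 odd, which has dimension 13(13-1)/2 = 78 and rank (13-1)/2 = 6. In the classification of classical Lie algebras, the orthogonal algebra so(2n+1) in an odd number of variables has type B_n; here n = 6, so the Dynkin diagram is a chain of 6 nodes with a double edge at one end; the terminal node there is the unique short simple root (B_6). Hence the type is B_6.

B6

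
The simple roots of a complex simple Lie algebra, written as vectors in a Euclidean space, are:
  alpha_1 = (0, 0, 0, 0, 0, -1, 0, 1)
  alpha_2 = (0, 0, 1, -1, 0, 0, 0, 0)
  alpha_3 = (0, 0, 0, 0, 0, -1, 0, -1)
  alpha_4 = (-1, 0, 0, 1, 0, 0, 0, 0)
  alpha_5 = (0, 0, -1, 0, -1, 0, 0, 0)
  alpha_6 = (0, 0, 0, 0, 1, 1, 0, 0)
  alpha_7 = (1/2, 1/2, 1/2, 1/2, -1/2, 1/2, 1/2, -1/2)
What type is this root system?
E_7

Compute the Cartan integers a_ij = 2(alpha_i, alpha_j)/(alpha_j, alpha_j); the resulting 7x7 Cartan matrix is
[[2, 0, 0, 0, 0, -1, -1], [0, 2, 0, -1, -1, 0, 0], [0, 0, 2, 0, 0, -1, 0], [0, -1, 0, 2, 0, 0, 0], [0, -1, 0, 0, 2, -1, 0], [-1, 0, -1, 0, -1, 2, 0], [-1, 0, 0, 0, 0, 0, 2]].
All simple roots have the same length, so the diagram is simply laced. The associated Dynkin diagram is a chain of 6 nodes with one extra node attached to the third node from one end (E_7), so the type is E_7.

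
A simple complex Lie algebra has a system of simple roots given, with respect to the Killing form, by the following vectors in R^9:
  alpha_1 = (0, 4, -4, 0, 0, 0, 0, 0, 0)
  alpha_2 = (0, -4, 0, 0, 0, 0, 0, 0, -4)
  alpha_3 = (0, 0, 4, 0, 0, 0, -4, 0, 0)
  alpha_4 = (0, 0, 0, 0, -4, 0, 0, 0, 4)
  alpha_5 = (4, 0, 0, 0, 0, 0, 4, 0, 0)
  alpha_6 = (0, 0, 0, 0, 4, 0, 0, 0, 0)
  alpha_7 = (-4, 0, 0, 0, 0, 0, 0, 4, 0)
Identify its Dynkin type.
B_7

Compute the Cartan integers a_ij = 2(alpha_i, alpha_j)/(alpha_j, alpha_j); the resulting 7x7 Cartan matrix is
[[2, -1, -1, 0, 0, 0, 0], [-1, 2, 0, -1, 0, 0, 0], [-1, 0, 2, 0, -1, 0, 0], [0, -1, 0, 2, 0, -2, 0], [0, 0, -1, 0, 2, 0, -1], [0, 0, 0, -1, 0, 2, 0], [0, 0, 0, 0, -1, 0, 2]].
The roots have two lengths (squared-length ratio 2:1); the short ones are alpha_{6}. The associated Dynkin diagram is a chain of 7 nodes with a double edge at one end; the terminal node there is the unique short simple root (B_7), so the type is B_7 (the algebra so(15)).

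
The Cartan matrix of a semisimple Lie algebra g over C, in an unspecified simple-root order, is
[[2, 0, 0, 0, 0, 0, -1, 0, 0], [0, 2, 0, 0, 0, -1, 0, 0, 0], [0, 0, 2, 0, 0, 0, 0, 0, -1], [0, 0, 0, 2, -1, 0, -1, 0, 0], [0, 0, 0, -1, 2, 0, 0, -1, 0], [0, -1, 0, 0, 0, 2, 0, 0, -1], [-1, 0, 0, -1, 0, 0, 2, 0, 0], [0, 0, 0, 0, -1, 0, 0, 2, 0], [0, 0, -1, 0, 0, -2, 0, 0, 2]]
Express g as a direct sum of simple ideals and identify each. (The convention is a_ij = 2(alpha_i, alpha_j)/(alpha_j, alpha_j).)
The diagram associated to this matrix has two connected components: the simple roots {alpha_1, alpha_4, alpha_5, alpha_7, alpha_8} form a chain of 5 nodes with single edges (A_5), and {alpha_2, alpha_3, alpha_6, alpha_9} form a chain of 4 nodes with a double edge between the middle two (F_4). A semisimple Lie algebra decomposes uniquely as the direct sum of simple ideals, one per connected component of its Dynkin diagram, so g ≅ A_5 ⊕ F_4 (dimension 35 + 52 = 87).

A5 + F4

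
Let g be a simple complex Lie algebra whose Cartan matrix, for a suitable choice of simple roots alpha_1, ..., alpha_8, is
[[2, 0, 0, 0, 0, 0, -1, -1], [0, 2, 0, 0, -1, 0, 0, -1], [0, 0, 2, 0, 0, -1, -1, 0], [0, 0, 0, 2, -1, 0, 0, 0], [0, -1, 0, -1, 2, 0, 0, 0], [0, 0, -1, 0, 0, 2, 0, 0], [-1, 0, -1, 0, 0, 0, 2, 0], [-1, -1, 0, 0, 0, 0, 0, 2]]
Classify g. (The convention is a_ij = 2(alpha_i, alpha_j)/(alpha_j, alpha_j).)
A8

The matrix has rank 8 with 2's on the diagonal. Reading the off-diagonal entries as Dynkin edges (a single edge where a_ij = a_ji = -1; a double or triple edge where a_ij * a_ji = 2 or 3), the diagram is a chain of 8 nodes with single edges (A_8). One simple-root ordering that puts it in standard form is (alpha_4, alpha_5, alpha_2, alpha_8, alpha_1, alpha_7, alpha_3, alpha_6). So the algebra is type A_8, i.e. sl(9).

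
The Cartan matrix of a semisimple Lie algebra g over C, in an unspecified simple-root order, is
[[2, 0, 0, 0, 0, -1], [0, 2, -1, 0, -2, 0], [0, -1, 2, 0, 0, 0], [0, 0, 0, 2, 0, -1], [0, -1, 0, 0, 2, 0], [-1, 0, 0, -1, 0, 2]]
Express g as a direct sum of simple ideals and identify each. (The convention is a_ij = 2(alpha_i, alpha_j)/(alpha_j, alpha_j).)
The diagram associated to this matrix has two connected components: the simple roots {alpha_1, alpha_4, alpha_6} form a chain of 3 nodes with single edges (A_3), and {alpha_2, alpha_3, alpha_5} form a chain of 3 nodes with a double edge at one end; the terminal node there is the unique short simple root (B_3). A semisimple Lie algebra decomposes uniquely as the direct sum of simple ideals, one per connected component of its Dynkin diagram, so g ≅ A_3 ⊕ B_3 (dimension 15 + 21 = 36).

type A_3 + type B_3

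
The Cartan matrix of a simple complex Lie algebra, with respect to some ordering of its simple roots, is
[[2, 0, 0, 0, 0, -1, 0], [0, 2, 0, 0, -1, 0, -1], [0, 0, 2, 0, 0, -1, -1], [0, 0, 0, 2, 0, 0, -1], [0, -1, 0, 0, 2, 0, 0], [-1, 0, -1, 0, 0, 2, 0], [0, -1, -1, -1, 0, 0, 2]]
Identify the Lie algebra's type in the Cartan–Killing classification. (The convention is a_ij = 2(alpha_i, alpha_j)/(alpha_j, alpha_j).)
The matrix has rank 7 with 2's on the diagonal. Reading the off-diagonal entries as Dynkin edges (a single edge where a_ij = a_ji = -1; a double or triple edge where a_ij * a_ji = 2 or 3), the diagram is a chain of 6 nodes with one extra node attached to the third node from one end (E_7). One simple-root ordering that puts it in standard form is (alpha_5, alpha_4, alpha_2, alpha_7, alpha_3, alpha_6, alpha_1). So the algebra is type E_7.

type E_7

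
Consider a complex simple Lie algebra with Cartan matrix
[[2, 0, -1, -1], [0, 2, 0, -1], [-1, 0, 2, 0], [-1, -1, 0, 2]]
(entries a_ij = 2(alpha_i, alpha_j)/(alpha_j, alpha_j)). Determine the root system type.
The matrix has rank 4 with 2's on the diagonal. Reading the off-diagonal entries as Dynkin edges (a single edge where a_ij = a_ji = -1; a double or triple edge where a_ij * a_ji = 2 or 3), the diagram is a chain of 4 nodes with single edges (A_4). One simple-root ordering that puts it in standard form is (alpha_2, alpha_4, alpha_1, alpha_3). So the algebra is type A_4, i.e. sl(5).

A4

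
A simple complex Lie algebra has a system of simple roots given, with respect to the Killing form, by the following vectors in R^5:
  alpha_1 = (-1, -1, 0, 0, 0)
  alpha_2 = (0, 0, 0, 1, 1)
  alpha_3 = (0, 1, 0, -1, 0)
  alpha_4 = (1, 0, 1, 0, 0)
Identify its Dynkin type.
Compute the Cartan integers a_ij = 2(alpha_i, alpha_j)/(alpha_j, alpha_j); the resulting 4x4 Cartan matrix is
[[2, 0, -1, -1], [0, 2, -1, 0], [-1, -1, 2, 0], [-1, 0, 0, 2]].
All simple roots have the same length, so the diagram is simply laced. The associated Dynkin diagram is a chain of 4 nodes with single edges (A_4), so the type is A_4 (the algebra sl(5)).

A_4 (sl(5))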